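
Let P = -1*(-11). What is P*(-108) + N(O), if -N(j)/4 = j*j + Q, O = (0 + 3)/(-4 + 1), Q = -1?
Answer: -1188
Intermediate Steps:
P = 11
O = -1 (O = 3/(-3) = 3*(-1/3) = -1)
N(j) = 4 - 4*j**2 (N(j) = -4*(j*j - 1) = -4*(j**2 - 1) = -4*(-1 + j**2) = 4 - 4*j**2)
P*(-108) + N(O) = 11*(-108) + (4 - 4*(-1)**2) = -1188 + (4 - 4*1) = -1188 + (4 - 4) = -1188 + 0 = -1188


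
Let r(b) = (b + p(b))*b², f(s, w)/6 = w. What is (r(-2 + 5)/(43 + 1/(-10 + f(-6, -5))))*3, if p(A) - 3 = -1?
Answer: 600/191 ≈ 3.1414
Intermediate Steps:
p(A) = 2 (p(A) = 3 - 1 = 2)
f(s, w) = 6*w
r(b) = b²*(2 + b) (r(b) = (b + 2)*b² = (2 + b)*b² = b²*(2 + b))
(r(-2 + 5)/(43 + 1/(-10 + f(-6, -5))))*3 = (((-2 + 5)²*(2 + (-2 + 5)))/(43 + 1/(-10 + 6*(-5))))*3 = ((3²*(2 + 3))/(43 + 1/(-10 - 30)))*3 = ((9*5)/(43 + 1/(-40)))*3 = (45/(43 - 1/40))*3 = (45/(1719/40))*3 = ((40/1719)*45)*3 = (200/191)*3 = 600/191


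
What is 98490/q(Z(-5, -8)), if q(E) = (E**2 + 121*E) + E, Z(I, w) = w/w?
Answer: 32830/41 ≈ 800.73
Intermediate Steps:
Z(I, w) = 1
q(E) = E**2 + 122*E
98490/q(Z(-5, -8)) = 98490/((1*(122 + 1))) = 98490/((1*123)) = 98490/123 = 98490*(1/123) = 32830/41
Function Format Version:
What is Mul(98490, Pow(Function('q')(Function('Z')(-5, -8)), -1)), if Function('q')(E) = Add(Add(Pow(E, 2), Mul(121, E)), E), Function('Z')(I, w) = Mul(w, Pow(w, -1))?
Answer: Rational(32830, 41) ≈ 800.73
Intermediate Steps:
Function('Z')(I, w) = 1
Function('q')(E) = Add(Pow(E, 2), Mul(122, E))
Mul(98490, Pow(Function('q')(Function('Z')(-5, -8)), -1)) = Mul(98490, Pow(Mul(1, Add(122, 1)), -1)) = Mul(98490, Pow(Mul(1, 123), -1)) = Mul(98490, Pow(123, -1)) = Mul(98490, Rational(1, 123)) = Rational(32830, 41)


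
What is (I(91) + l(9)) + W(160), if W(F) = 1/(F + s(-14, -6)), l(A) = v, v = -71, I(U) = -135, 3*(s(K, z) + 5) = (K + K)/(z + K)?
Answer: -480377/2332 ≈ -205.99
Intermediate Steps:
s(K, z) = -5 + 2*K/(3*(K + z)) (s(K, z) = -5 + ((K + K)/(z + K))/3 = -5 + ((2*K)/(K + z))/3 = -5 + (2*K/(K + z))/3 = -5 + 2*K/(3*(K + z)))
l(A) = -71
W(F) = 1/(-68/15 + F) (W(F) = 1/(F + (-5*(-6) - 13/3*(-14))/(-14 - 6)) = 1/(F + (30 + 182/3)/(-20)) = 1/(F - 1/20*272/3) = 1/(F - 68/15) = 1/(-68/15 + F))
(I(91) + l(9)) + W(160) = (-135 - 71) + 15/(-68 + 15*160) = -206 + 15/(-68 + 2400) = -206 + 15/2332 = -480377/2332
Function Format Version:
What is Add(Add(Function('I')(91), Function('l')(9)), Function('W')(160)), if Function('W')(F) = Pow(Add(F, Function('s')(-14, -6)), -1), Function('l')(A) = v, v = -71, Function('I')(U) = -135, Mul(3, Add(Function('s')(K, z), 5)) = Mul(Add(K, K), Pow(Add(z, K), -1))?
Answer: Rational(-480377, 2332) ≈ -205.99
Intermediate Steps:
Function('s')(K, z) = Add(-5, Mul(Rational(2, 3), K, Pow(Add(K, z), -1))) (Function('s')(K, z) = Add(-5, Mul(Rational(1, 3), Mul(Add(K, K), Pow(Add(z, K), -1)))) = Add(-5, Mul(Rational(1, 3), Mul(Mul(2, K), Pow(Add(K, z), -1)))) = Add(-5, Mul(Rational(1, 3), Mul(2, K, Pow(Add(K, z), -1)))) = Add(-5, Mul(Rational(2, 3), K, Pow(Add(K, z), -1))))
Function('l')(A) = -71
Function('W')(F) = Pow(Add(Rational(-68, 15), F), -1) (Function('W')(F) = Pow(Add(F, Mul(Pow(Add(-14, -6), -1), Add(Mul(-5, -6), Mul(Rational(-13, 3), -14)))), -1) = Pow(Add(F, Mul(Pow(-20, -1), Add(30, Rational(182, 3)))), -1) = Pow(Add(F, Mul(Rational(-1, 20), Rational(272, 3))), -1) = Pow(Add(F, Rational(-68, 15)), -1) = Pow(Add(Rational(-68, 15), F), -1))
Add(Add(Function('I')(91), Function('l')(9)), Function('W')(160)) = Add(Add(-135, -71), Mul(15, Pow(Add(-68, Mul(15, 160)), -1))) = Add(-206, Mul(15, Pow(Add(-68, 2400), -1))) = Add(-206, Mul(15, Pow(2332, -1))) = Add(-206, Mul(15, Rational(1, 2332))) = Add(-206, Rational(15, 2332)) = Rational(-480377, 2332)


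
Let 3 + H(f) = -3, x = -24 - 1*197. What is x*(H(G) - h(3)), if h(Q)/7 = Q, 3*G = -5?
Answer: 5967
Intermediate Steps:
G = -5/3 (G = (1/3)*(-5) = -5/3 ≈ -1.6667)
h(Q) = 7*Q
x = -221 (x = -24 - 197 = -221)
H(f) = -6 (H(f) = -3 - 3 = -6)
x*(H(G) - h(3)) = -221*(-6 - 7*3) = -221*(-6 - 1*21) = -221*(-6 - 21) = -221*(-27) = 5967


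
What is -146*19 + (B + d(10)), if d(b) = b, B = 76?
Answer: -2688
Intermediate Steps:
-146*19 + (B + d(10)) = -146*19 + (76 + 10) = -2774 + 86 = -2688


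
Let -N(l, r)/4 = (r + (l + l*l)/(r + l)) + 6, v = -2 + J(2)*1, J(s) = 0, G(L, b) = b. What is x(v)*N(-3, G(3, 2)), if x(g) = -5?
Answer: 40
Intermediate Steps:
v = -2 (v = -2 + 0*1 = -2 + 0 = -2)
N(l, r) = -24 - 4*r - 4*(l + l²)/(l + r) (N(l, r) = -4*((r + (l + l*l)/(r + l)) + 6) = -4*((r + (l + l²)/(l + r)) + 6) = -4*(6 + r + (l + l²)/(l + r)) = -24 - 4*r - 4*(l + l²)/(l + r))
x(v)*N(-3, G(3, 2)) = -20*(-1*(-3)² - 1*2² - 7*(-3) - 6*2 - 1*(-3)*2)/(-3 + 2) = -20*(-1*9 - 1*4 + 21 - 12 + 6)/(-1) = -20*(-1)*(-9 - 4 + 21 - 12 + 6) = -20*(-1)*2 = -5*(-8) = 40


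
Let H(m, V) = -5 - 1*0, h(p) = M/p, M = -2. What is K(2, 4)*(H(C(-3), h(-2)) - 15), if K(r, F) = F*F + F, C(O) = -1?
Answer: -400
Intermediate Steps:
K(r, F) = F + F² (K(r, F) = F² + F = F + F²)
h(p) = -2/p
H(m, V) = -5 (H(m, V) = -5 + 0 = -5)
K(2, 4)*(H(C(-3), h(-2)) - 15) = (4*(1 + 4))*(-5 - 15) = (4*5)*(-20) = 20*(-20) = -400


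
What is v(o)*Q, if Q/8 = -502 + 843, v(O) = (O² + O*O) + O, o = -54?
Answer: 15762384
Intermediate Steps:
v(O) = O + 2*O² (v(O) = (O² + O²) + O = 2*O² + O = O + 2*O²)
Q = 2728 (Q = 8*(-502 + 843) = 8*341 = 2728)
v(o)*Q = -54*(1 + 2*(-54))*2728 = -54*(1 - 108)*2728 = -54*(-107)*2728 = 5778*2728 = 15762384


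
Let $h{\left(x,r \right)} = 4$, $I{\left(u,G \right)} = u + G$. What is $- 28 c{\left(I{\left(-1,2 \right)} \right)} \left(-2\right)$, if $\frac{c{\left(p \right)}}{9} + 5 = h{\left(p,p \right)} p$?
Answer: $-504$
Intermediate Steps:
$I{\left(u,G \right)} = G + u$
$c{\left(p \right)} = -45 + 36 p$ ($c{\left(p \right)} = -45 + 9 \cdot 4 p = -45 + 36 p$)
$- 28 c{\left(I{\left(-1,2 \right)} \right)} \left(-2\right) = - 28 \left(-45 + 36 \left(2 - 1\right)\right) \left(-2\right) = - 28 \left(-45 + 36 \cdot 1\right) \left(-2\right) = - 28 \left(-45 + 36\right) \left(-2\right) = \left(-28\right) \left(-9\right) \left(-2\right) = 252 \left(-2\right) = -504$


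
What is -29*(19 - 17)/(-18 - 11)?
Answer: 2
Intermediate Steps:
-29*(19 - 17)/(-18 - 11) = -58/(-29) = -58*(-1)/29 = -29*(-2/29) = 2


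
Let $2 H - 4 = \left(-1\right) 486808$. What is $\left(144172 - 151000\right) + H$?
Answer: $-250230$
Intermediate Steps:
$H = -243402$ ($H = 2 + \frac{\left(-1\right) 486808}{2} = 2 + \frac{1}{2} \left(-486808\right) = 2 - 243404 = -243402$)
$\left(144172 - 151000\right) + H = \left(144172 - 151000\right) - 243402 = -6828 - 243402 = -250230$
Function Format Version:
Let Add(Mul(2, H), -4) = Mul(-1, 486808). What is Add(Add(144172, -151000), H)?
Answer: -250230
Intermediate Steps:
H = -243402 (H = Add(2, Mul(Rational(1, 2), Mul(-1, 486808))) = Add(2, Mul(Rational(1, 2), -486808)) = Add(2, -243404) = -243402)
Add(Add(144172, -151000), H) = Add(Add(144172, -151000), -243402) = Add(-6828, -243402) = -250230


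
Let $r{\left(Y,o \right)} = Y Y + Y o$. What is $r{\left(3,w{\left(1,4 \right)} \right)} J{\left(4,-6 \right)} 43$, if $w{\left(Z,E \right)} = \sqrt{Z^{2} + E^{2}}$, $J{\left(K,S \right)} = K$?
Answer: $1548 + 516 \sqrt{17} \approx 3675.5$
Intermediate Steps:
$w{\left(Z,E \right)} = \sqrt{E^{2} + Z^{2}}$
$r{\left(Y,o \right)} = Y^{2} + Y o$
$r{\left(3,w{\left(1,4 \right)} \right)} J{\left(4,-6 \right)} 43 = 3 \left(3 + \sqrt{4^{2} + 1^{2}}\right) 4 \cdot 43 = 3 \left(3 + \sqrt{16 + 1}\right) 4 \cdot 43 = 3 \left(3 + \sqrt{17}\right) 4 \cdot 43 = \left(9 + 3 \sqrt{17}\right) 4 \cdot 43 = \left(36 + 12 \sqrt{17}\right) 43 = 1548 + 516 \sqrt{17}$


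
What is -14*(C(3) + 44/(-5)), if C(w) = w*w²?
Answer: -1274/5 ≈ -254.80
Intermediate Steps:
C(w) = w³
-14*(C(3) + 44/(-5)) = -14*(3³ + 44/(-5)) = -14*(27 + 44*(-⅕)) = -14*(27 - 44/5) = -14*91/5 = -1274/5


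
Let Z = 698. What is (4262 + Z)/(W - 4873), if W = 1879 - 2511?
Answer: -992/1101 ≈ -0.90100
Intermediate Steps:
W = -632
(4262 + Z)/(W - 4873) = (4262 + 698)/(-632 - 4873) = 4960/(-5505) = 4960*(-1/5505) = -992/1101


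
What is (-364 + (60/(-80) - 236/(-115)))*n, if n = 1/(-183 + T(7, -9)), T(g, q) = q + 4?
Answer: 166841/86480 ≈ 1.9292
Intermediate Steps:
T(g, q) = 4 + q
n = -1/188 (n = 1/(-183 + (4 - 9)) = 1/(-183 - 5) = 1/(-188) = -1/188 ≈ -0.0053191)
(-364 + (60/(-80) - 236/(-115)))*n = (-364 + (60/(-80) - 236/(-115)))*(-1/188) = (-364 + (60*(-1/80) - 236*(-1/115)))*(-1/188) = (-364 + (-¾ + 236/115))*(-1/188) = (-364 + 599/460)*(-1/188) = -166841/460*(-1/188) = 166841/86480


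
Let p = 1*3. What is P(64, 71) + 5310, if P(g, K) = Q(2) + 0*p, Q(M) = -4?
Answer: 5306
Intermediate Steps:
p = 3
P(g, K) = -4 (P(g, K) = -4 + 0*3 = -4 + 0 = -4)
P(64, 71) + 5310 = -4 + 5310 = 5306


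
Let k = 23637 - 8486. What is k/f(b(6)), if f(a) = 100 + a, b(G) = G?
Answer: 15151/106 ≈ 142.93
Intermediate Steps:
k = 15151
k/f(b(6)) = 15151/(100 + 6) = 15151/106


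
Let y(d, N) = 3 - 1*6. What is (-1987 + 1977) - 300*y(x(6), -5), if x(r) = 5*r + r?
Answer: 890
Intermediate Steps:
x(r) = 6*r
y(d, N) = -3 (y(d, N) = 3 - 6 = -3)
(-1987 + 1977) - 300*y(x(6), -5) = (-1987 + 1977) - 300*(-3) = -10 + 900 = 890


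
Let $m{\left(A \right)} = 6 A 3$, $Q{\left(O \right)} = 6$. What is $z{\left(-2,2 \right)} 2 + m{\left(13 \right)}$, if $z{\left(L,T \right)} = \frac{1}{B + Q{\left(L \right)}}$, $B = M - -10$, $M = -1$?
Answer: $\frac{3512}{15} \approx 234.13$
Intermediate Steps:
$B = 9$ ($B = -1 - -10 = -1 + 10 = 9$)
$m{\left(A \right)} = 18 A$
$z{\left(L,T \right)} = \frac{1}{15}$ ($z{\left(L,T \right)} = \frac{1}{9 + 6} = \frac{1}{15}$)
$z{\left(-2,2 \right)} 2 + m{\left(13 \right)} = \frac{1}{15} \cdot 2 + 18 \cdot 13 = \frac{2}{15} + 234 = \frac{3512}{15}$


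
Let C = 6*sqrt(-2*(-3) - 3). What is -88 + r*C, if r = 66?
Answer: -88 + 396*sqrt(3) ≈ 597.89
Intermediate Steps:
C = 6*sqrt(3) (C = 6*sqrt(6 - 3) = 6*sqrt(3) ≈ 10.392)
-88 + r*C = -88 + 66*(6*sqrt(3)) = -88 + 396*sqrt(3)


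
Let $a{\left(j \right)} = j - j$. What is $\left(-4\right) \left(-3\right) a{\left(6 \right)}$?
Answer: $0$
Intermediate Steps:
$a{\left(j \right)} = 0$
$\left(-4\right) \left(-3\right) a{\left(6 \right)} = \left(-4\right) \left(-3\right) 0 = 12 \cdot 0 = 0$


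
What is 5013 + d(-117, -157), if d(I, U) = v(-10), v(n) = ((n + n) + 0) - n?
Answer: 5003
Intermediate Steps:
v(n) = n (v(n) = (2*n + 0) - n = 2*n - n = n)
d(I, U) = -10
5013 + d(-117, -157) = 5013 - 10 = 5003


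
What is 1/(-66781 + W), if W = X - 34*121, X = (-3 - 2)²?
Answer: -1/70870 ≈ -1.4110e-5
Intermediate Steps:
X = 25 (X = (-5)² = 25)
W = -4089 (W = 25 - 34*121 = 25 - 4114 = -4089)
1/(-66781 + W) = 1/(-66781 - 4089) = 1/(-70870) = -1/70870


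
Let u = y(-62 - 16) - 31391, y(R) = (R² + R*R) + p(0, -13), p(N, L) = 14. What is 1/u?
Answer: -1/19209 ≈ -5.2059e-5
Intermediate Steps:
y(R) = 14 + 2*R² (y(R) = (R² + R*R) + 14 = (R² + R²) + 14 = 2*R² + 14 = 14 + 2*R²)
u = -19209 (u = (14 + 2*(-62 - 16)²) - 31391 = (14 + 2*(-78)²) - 31391 = (14 + 2*6084) - 31391 = (14 + 12168) - 31391 = 12182 - 31391 = -19209)
1/u = 1/(-19209) = -1/19209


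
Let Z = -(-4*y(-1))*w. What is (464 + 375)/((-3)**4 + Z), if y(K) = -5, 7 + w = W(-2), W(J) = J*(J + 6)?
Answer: 839/381 ≈ 2.2021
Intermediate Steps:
W(J) = J*(6 + J)
w = -15 (w = -7 - 2*(6 - 2) = -7 - 2*4 = -7 - 8 = -15)
Z = 300 (Z = -(-4*(-5))*(-15) = -20*(-15) = -1*(-300) = 300)
(464 + 375)/((-3)**4 + Z) = (464 + 375)/((-3)**4 + 300) = 839/(81 + 300) = 839/381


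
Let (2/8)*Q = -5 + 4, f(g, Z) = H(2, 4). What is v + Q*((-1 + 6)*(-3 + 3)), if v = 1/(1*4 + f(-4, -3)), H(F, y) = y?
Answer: ⅛ ≈ 0.12500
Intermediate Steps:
f(g, Z) = 4
v = ⅛ (v = 1/(1*4 + 4) = 1/(4 + 4) = 1/8 = ⅛ ≈ 0.12500)
Q = -4 (Q = 4*(-5 + 4) = 4*(-1) = -4)
v + Q*((-1 + 6)*(-3 + 3)) = ⅛ - 4*(-1 + 6)*(-3 + 3) = ⅛ - 20*0 = ⅛ - 4*0 = ⅛ + 0 = ⅛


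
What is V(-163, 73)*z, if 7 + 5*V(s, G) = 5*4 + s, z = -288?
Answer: 8640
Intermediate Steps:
V(s, G) = 13/5 + s/5 (V(s, G) = -7/5 + (5*4 + s)/5 = -7/5 + (20 + s)/5 = -7/5 + (4 + s/5) = 13/5 + s/5)
V(-163, 73)*z = (13/5 + (⅕)*(-163))*(-288) = (13/5 - 163/5)*(-288) = -30*(-288) = 8640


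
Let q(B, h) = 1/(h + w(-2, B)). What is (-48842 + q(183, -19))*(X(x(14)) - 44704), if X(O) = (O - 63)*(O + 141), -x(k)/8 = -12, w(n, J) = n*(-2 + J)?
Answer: 686348481049/381 ≈ 1.8014e+9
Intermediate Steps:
x(k) = 96 (x(k) = -8*(-12) = 96)
X(O) = (-63 + O)*(141 + O)
q(B, h) = 1/(4 + h - 2*B) (q(B, h) = 1/(h - 2*(-2 + B)) = 1/(h + (4 - 2*B)) = 1/(4 + h - 2*B))
(-48842 + q(183, -19))*(X(x(14)) - 44704) = (-48842 + 1/(4 - 19 - 2*183))*((-8883 + 96² + 78*96) - 44704) = (-48842 + 1/(4 - 19 - 366))*((-8883 + 9216 + 7488) - 44704) = (-48842 + 1/(-381))*(7821 - 44704) = (-48842 - 1/381)*(-36883) = -18608803/381*(-36883) = 686348481049/381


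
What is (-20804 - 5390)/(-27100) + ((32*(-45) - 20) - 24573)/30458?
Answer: 11540319/103176475 ≈ 0.11185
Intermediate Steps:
(-20804 - 5390)/(-27100) + ((32*(-45) - 20) - 24573)/30458 = -26194*(-1/27100) + ((-1440 - 20) - 24573)*(1/30458) = 13097/13550 + (-1460 - 24573)*(1/30458) = 13097/13550 - 26033*1/30458 = 13097/13550 - 26033/30458 = 11540319/103176475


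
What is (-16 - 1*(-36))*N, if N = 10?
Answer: 200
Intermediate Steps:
(-16 - 1*(-36))*N = (-16 - 1*(-36))*10 = (-16 + 36)*10 = 20*10 = 200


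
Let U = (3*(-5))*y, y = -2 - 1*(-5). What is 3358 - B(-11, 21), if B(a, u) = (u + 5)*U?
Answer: 4528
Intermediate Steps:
y = 3 (y = -2 + 5 = 3)
U = -45 (U = (3*(-5))*3 = -15*3 = -45)
B(a, u) = -225 - 45*u (B(a, u) = (u + 5)*(-45) = (5 + u)*(-45) = -225 - 45*u)
3358 - B(-11, 21) = 3358 - (-225 - 45*21) = 3358 - (-225 - 945) = 3358 - 1*(-1170) = 3358 + 1170 = 4528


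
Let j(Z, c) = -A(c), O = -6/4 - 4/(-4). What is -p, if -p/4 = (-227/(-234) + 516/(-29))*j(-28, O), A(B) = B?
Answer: -114161/3393 ≈ -33.646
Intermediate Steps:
O = -½ (O = -6*¼ - 4*(-¼) = -3/2 + 1 = -½ ≈ -0.50000)
j(Z, c) = -c
p = 114161/3393 (p = -4*(-227/(-234) + 516/(-29))*(-1*(-½)) = -4*(-227*(-1/234) + 516*(-1/29))/2 = -4*(227/234 - 516/29)/2 = -(-228322)/(3393*2) = -4*(-114161/13572) = 114161/3393 ≈ 33.646)
-p = -1*114161/3393 = -114161/3393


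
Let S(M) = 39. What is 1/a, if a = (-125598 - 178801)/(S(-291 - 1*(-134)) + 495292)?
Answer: -495331/304399 ≈ -1.6272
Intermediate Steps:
a = -304399/495331 (a = (-125598 - 178801)/(39 + 495292) = -304399/495331 ≈ -0.61454)
1/a = 1/(-304399/495331) = -495331/304399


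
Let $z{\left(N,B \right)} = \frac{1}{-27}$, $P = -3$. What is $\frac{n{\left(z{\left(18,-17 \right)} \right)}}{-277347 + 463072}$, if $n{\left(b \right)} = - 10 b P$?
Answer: $- \frac{2}{334305} \approx -5.9826 \cdot 10^{-6}$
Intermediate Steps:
$z{\left(N,B \right)} = - \frac{1}{27}$
$n{\left(b \right)} = 30 b$ ($n{\left(b \right)} = - 10 b \left(-3\right) = 30 b$)
$\frac{n{\left(z{\left(18,-17 \right)} \right)}}{-277347 + 463072} = \frac{30 \left(- \frac{1}{27}\right)}{-277347 + 463072} = - \frac{10}{9 \cdot 185725} = \left(- \frac{10}{9}\right) \frac{1}{185725} = - \frac{2}{334305}$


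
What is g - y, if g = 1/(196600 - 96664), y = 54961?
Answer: -5492582495/99936 ≈ -54961.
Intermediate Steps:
g = 1/99936 ≈ 1.0006e-5
g - y = 1/99936 - 1*54961 = 1/99936 - 54961 = -5492582495/99936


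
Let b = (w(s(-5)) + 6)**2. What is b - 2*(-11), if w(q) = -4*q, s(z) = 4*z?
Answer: 7418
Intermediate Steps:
b = 7396 (b = (-16*(-5) + 6)**2 = (-4*(-20) + 6)**2 = (80 + 6)**2 = 86**2 = 7396)
b - 2*(-11) = 7396 - 2*(-11) = 7396 + 22 = 7418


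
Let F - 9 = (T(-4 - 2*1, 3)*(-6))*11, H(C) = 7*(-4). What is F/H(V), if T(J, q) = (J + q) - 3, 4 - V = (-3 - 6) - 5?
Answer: -405/28 ≈ -14.464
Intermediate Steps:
V = 18 (V = 4 - ((-3 - 6) - 5) = 4 - (-9 - 5) = 4 - 1*(-14) = 4 + 14 = 18)
H(C) = -28
T(J, q) = -3 + J + q
F = 405 (F = 9 + ((-3 + (-4 - 2*1) + 3)*(-6))*11 = 9 + ((-3 + (-4 - 2) + 3)*(-6))*11 = 9 + ((-3 - 6 + 3)*(-6))*11 = 9 - 6*(-6)*11 = 9 + 36*11 = 9 + 396 = 405)
F/H(V) = 405/(-28) = 405*(-1/28) = -405/28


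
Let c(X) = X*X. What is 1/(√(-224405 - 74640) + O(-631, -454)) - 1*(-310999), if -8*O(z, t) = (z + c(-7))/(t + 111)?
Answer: 175066813157863787/562917607961 - 1882384*I*√299045/562917607961 ≈ 3.11e+5 - 0.0018287*I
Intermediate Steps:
c(X) = X²
O(z, t) = -(49 + z)/(8*(111 + t)) (O(z, t) = -(z + (-7)²)/(8*(t + 111)) = -(z + 49)/(8*(111 + t)) = -(49 + z)/(8*(111 + t)))
1/(√(-224405 - 74640) + O(-631, -454)) - 1*(-310999) = 1/(√(-224405 - 74640) + (-49 - 1*(-631))/(8*(111 - 454))) - 1*(-310999) = 1/(√(-299045) + (⅛)*(-49 + 631)/(-343)) + 310999 = 1/(I*√299045 + (⅛)*(-1/343)*582) + 310999 = 1/(I*√299045 - 291/1372) + 310999 = 1/(-291/1372 + I*√299045) + 310999 = 310999 + 1/(-291/1372 + I*√299045)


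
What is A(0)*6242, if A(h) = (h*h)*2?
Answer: 0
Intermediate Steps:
A(h) = 2*h² (A(h) = h²*2 = 2*h²)
A(0)*6242 = (2*0²)*6242 = (2*0)*6242 = 0*6242 = 0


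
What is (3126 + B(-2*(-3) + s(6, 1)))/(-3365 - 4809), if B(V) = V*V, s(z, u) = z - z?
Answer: -1581/4087 ≈ -0.38684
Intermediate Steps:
s(z, u) = 0
B(V) = V**2
(3126 + B(-2*(-3) + s(6, 1)))/(-3365 - 4809) = (3126 + (-2*(-3) + 0)**2)/(-3365 - 4809) = (3126 + (6 + 0)**2)/(-8174) = (3126 + 6**2)*(-1/8174) = (3126 + 36)*(-1/8174) = 3162*(-1/8174) = -1581/4087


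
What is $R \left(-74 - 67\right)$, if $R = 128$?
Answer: $-18048$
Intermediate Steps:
$R \left(-74 - 67\right) = 128 \left(-74 - 67\right) = 128 \left(-141\right) = -18048$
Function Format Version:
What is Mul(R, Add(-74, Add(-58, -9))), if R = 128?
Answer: -18048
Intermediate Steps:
Mul(R, Add(-74, Add(-58, -9))) = Mul(128, Add(-74, Add(-58, -9))) = Mul(128, Add(-74, -67)) = Mul(128, -141) = -18048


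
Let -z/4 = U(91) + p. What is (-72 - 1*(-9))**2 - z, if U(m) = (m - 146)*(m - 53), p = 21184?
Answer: 80345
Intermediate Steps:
U(m) = (-146 + m)*(-53 + m)
z = -76376 (z = -4*((7738 + 91**2 - 199*91) + 21184) = -4*((7738 + 8281 - 18109) + 21184) = -4*(-2090 + 21184) = -4*19094 = -76376)
(-72 - 1*(-9))**2 - z = (-72 - 1*(-9))**2 - 1*(-76376) = (-72 + 9)**2 + 76376 = (-63)**2 + 76376 = 3969 + 76376 = 80345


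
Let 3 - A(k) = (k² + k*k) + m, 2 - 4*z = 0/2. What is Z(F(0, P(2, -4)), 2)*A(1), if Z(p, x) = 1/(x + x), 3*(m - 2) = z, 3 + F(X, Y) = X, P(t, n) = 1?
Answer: -7/24 ≈ -0.29167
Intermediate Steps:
F(X, Y) = -3 + X
z = ½ (z = ½ - 0/2 = ½ - ¼*0 = ½ + 0 = ½ ≈ 0.50000)
m = 13/6 (m = 2 + (⅓)*(½) = 2 + ⅙ = 13/6 ≈ 2.1667)
Z(p, x) = 1/(2*x)
A(k) = ⅚ - 2*k² (A(k) = 3 - ((k² + k*k) + 13/6) = 3 - ((k² + k²) + 13/6) = 3 - (2*k² + 13/6) = 3 - (13/6 + 2*k²) = 3 + (-13/6 - 2*k²) = ⅚ - 2*k²)
Z(F(0, P(2, -4)), 2)*A(1) = ((½)/2)*(⅚ - 2*1²) = ((½)*(½))*(⅚ - 2*1) = (⅚ - 2)/4 = (¼)*(-7/6) = -7/24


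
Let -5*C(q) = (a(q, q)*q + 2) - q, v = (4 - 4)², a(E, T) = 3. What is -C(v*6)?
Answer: ⅖ ≈ 0.40000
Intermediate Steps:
v = 0 (v = 0² = 0)
C(q) = -⅖ - 2*q/5 (C(q) = -((3*q + 2) - q)/5 = -((2 + 3*q) - q)/5 = -(2 + 2*q)/5 = -⅖ - 2*q/5)
-C(v*6) = -(-⅖ - 0*6) = -(-⅖ - ⅖*0) = -(-⅖ + 0) = -1*(-⅖) = ⅖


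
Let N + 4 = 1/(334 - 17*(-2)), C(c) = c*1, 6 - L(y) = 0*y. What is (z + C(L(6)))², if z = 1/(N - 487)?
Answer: 1174522732516/32647791969 ≈ 35.976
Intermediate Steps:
L(y) = 6 (L(y) = 6 - 0*y = 6 - 1*0 = 6 + 0 = 6)
C(c) = c
N = -1471/368 (N = -4 + 1/(334 - 17*(-2)) = -4 + 1/(334 + 34) = -4 + 1/368 = -1471/368 ≈ -3.9973)
z = -368/180687 (z = 1/(-1471/368 - 487) = 1/(-180687/368) = -368/180687 ≈ -0.0020367)
(z + C(L(6)))² = (-368/180687 + 6)² = (1083754/180687)² = 1174522732516/32647791969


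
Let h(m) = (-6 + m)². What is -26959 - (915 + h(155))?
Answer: -50075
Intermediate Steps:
-26959 - (915 + h(155)) = -26959 - (915 + (-6 + 155)²) = -26959 - (915 + 149²) = -26959 - (915 + 22201) = -26959 - 1*23116 = -26959 - 23116 = -50075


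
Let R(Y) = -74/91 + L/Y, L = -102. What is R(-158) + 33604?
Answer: 241577951/7189 ≈ 33604.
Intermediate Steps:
R(Y) = -74/91 - 102/Y
R(-158) + 33604 = (-74/91 - 102/(-158)) + 33604 = (-74/91 - 102*(-1/158)) + 33604 = (-74/91 + 51/79) + 33604 = -1205/7189 + 33604 = 241577951/7189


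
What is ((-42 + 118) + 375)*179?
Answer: 80729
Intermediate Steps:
((-42 + 118) + 375)*179 = (76 + 375)*179 = 451*179 = 80729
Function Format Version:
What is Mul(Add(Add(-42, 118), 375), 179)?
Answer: 80729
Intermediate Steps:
Mul(Add(Add(-42, 118), 375), 179) = Mul(Add(76, 375), 179) = Mul(451, 179) = 80729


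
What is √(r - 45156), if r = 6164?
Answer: 4*I*√2437 ≈ 197.46*I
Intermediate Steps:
√(r - 45156) = √(6164 - 45156) = √(-38992) = 4*I*√2437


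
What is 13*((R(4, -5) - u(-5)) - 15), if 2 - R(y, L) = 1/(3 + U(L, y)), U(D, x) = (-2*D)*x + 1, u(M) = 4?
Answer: -9737/44 ≈ -221.30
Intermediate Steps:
U(D, x) = 1 - 2*D*x (U(D, x) = -2*D*x + 1 = 1 - 2*D*x)
R(y, L) = 2 - 1/(4 - 2*L*y) (R(y, L) = 2 - 1/(3 + (1 - 2*L*y)) = 2 - 1/(4 - 2*L*y))
13*((R(4, -5) - u(-5)) - 15) = 13*(((-7 + 4*(-5)*4)/(2*(-2 - 5*4)) - 1*4) - 15) = 13*(((-7 - 80)/(2*(-2 - 20)) - 4) - 15) = 13*(((1/2)*(-87)/(-22) - 4) - 15) = 13*(((1/2)*(-1/22)*(-87) - 4) - 15) = 13*((87/44 - 4) - 15) = 13*(-89/44 - 15) = 13*(-749/44) = -9737/44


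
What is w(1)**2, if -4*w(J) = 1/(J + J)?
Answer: 1/64 ≈ 0.015625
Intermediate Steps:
w(J) = -1/(8*J) (w(J) = -1/(4*(J + J)) = -1/(2*J)/4 = -1/(8*J))
w(1)**2 = (-1/8/1)**2 = (-1/8*1)**2 = (-1/8)**2 = 1/64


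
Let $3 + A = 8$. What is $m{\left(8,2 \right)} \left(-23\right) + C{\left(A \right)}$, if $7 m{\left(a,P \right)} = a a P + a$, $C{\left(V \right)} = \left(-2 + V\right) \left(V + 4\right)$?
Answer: $- \frac{2939}{7} \approx -419.86$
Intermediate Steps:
$A = 5$ ($A = -3 + 8 = 5$)
$C{\left(V \right)} = \left(-2 + V\right) \left(4 + V\right)$
$m{\left(a,P \right)} = \frac{a}{7} + \frac{P a^{2}}{7}$ ($m{\left(a,P \right)} = \frac{a a P + a}{7} = \frac{a^{2} P + a}{7} = \frac{P a^{2} + a}{7} = \frac{a + P a^{2}}{7} = \frac{a}{7} + \frac{P a^{2}}{7}$)
$m{\left(8,2 \right)} \left(-23\right) + C{\left(A \right)} = \frac{1}{7} \cdot 8 \left(1 + 2 \cdot 8\right) \left(-23\right) + \left(-8 + 5^{2} + 2 \cdot 5\right) = \frac{1}{7} \cdot 8 \left(1 + 16\right) \left(-23\right) + \left(-8 + 25 + 10\right) = \frac{1}{7} \cdot 8 \cdot 17 \left(-23\right) + 27 = \frac{136}{7} \left(-23\right) + 27 = - \frac{3128}{7} + 27 = - \frac{2939}{7}$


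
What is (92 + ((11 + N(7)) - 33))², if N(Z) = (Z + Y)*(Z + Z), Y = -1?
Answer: 23716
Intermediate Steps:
N(Z) = 2*Z*(-1 + Z) (N(Z) = (Z - 1)*(Z + Z) = (-1 + Z)*(2*Z) = 2*Z*(-1 + Z))
(92 + ((11 + N(7)) - 33))² = (92 + ((11 + 2*7*(-1 + 7)) - 33))² = (92 + ((11 + 2*7*6) - 33))² = (92 + ((11 + 84) - 33))² = (92 + (95 - 33))² = (92 + 62)² = 154² = 23716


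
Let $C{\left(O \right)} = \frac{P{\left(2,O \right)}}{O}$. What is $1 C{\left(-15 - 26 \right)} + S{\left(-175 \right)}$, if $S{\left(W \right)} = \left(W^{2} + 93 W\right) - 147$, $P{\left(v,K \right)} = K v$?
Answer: $14205$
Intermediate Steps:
$C{\left(O \right)} = 2$ ($C{\left(O \right)} = \frac{O 2}{O} = \frac{2 O}{O} = 2$)
$S{\left(W \right)} = -147 + W^{2} + 93 W$
$1 C{\left(-15 - 26 \right)} + S{\left(-175 \right)} = 1 \cdot 2 + \left(-147 + \left(-175\right)^{2} + 93 \left(-175\right)\right) = 2 - -14203 = 2 + 14203 = 14205$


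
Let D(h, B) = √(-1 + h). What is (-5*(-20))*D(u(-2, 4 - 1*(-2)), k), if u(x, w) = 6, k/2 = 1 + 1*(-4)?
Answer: 100*√5 ≈ 223.61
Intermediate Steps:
k = -6 (k = 2*(1 + 1*(-4)) = 2*(1 - 4) = 2*(-3) = -6)
(-5*(-20))*D(u(-2, 4 - 1*(-2)), k) = (-5*(-20))*√(-1 + 6) = 100*√5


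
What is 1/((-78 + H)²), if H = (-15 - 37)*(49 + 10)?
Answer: 1/9897316 ≈ 1.0104e-7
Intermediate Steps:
H = -3068 (H = -52*59 = -3068)
1/((-78 + H)²) = 1/((-78 - 3068)²) = 1/((-3146)²) = 1/9897316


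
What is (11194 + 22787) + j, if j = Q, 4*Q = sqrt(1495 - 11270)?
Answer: 33981 + 5*I*sqrt(391)/4 ≈ 33981.0 + 24.717*I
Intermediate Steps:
Q = 5*I*sqrt(391)/4 (Q = sqrt(1495 - 11270)/4 = sqrt(-9775)/4 = (5*I*sqrt(391))/4 = 5*I*sqrt(391)/4 ≈ 24.717*I)
j = 5*I*sqrt(391)/4 ≈ 24.717*I
(11194 + 22787) + j = (11194 + 22787) + 5*I*sqrt(391)/4 = 33981 + 5*I*sqrt(391)/4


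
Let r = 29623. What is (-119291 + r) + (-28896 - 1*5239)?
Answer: -123803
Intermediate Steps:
(-119291 + r) + (-28896 - 1*5239) = (-119291 + 29623) + (-28896 - 1*5239) = -89668 + (-28896 - 5239) = -89668 - 34135 = -123803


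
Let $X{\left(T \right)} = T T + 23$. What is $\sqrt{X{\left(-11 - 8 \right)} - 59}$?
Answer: $5 \sqrt{13} \approx 18.028$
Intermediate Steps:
$X{\left(T \right)} = 23 + T^{2}$ ($X{\left(T \right)} = T^{2} + 23 = 23 + T^{2}$)
$\sqrt{X{\left(-11 - 8 \right)} - 59} = \sqrt{\left(23 + \left(-11 - 8\right)^{2}\right) - 59} = \sqrt{\left(23 + \left(-19\right)^{2}\right) - 59} = \sqrt{\left(23 + 361\right) - 59} = \sqrt{384 - 59} = \sqrt{325} = 5 \sqrt{13}$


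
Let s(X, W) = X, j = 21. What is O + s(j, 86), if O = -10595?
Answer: -10574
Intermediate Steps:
O + s(j, 86) = -10595 + 21 = -10574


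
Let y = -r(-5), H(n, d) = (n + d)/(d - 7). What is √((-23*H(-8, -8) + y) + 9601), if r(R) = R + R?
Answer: √2156955/15 ≈ 97.911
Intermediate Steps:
r(R) = 2*R
H(n, d) = (d + n)/(-7 + d)
y = 10 (y = -2*(-5) = -1*(-10) = 10)
√((-23*H(-8, -8) + y) + 9601) = √((-23*(-8 - 8)/(-7 - 8) + 10) + 9601) = √((-23*(-16)/(-15) + 10) + 9601) = √((-(-23)*(-16)/15 + 10) + 9601) = √((-23*16/15 + 10) + 9601) = √((-368/15 + 10) + 9601) = √(-218/15 + 9601) = √(143797/15) = √2156955/15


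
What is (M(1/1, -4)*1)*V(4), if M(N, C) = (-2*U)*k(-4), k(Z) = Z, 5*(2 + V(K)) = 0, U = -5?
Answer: 80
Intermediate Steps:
V(K) = -2 (V(K) = -2 + (⅕)*0 = -2 + 0 = -2)
M(N, C) = -40 (M(N, C) = -2*(-5)*(-4) = 10*(-4) = -40)
(M(1/1, -4)*1)*V(4) = -40*1*(-2) = -40*(-2) = 80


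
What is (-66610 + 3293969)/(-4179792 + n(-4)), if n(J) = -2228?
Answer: -3227359/4182020 ≈ -0.77172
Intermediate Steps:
(-66610 + 3293969)/(-4179792 + n(-4)) = (-66610 + 3293969)/(-4179792 - 2228) = 3227359/(-4182020) = 3227359*(-1/4182020) = -3227359/4182020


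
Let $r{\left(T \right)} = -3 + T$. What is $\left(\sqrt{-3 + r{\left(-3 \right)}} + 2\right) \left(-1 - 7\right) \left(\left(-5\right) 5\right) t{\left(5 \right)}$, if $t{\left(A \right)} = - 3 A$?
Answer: $-6000 - 9000 i \approx -6000.0 - 9000.0 i$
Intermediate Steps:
$\left(\sqrt{-3 + r{\left(-3 \right)}} + 2\right) \left(-1 - 7\right) \left(\left(-5\right) 5\right) t{\left(5 \right)} = \left(\sqrt{-3 - 6} + 2\right) \left(-1 - 7\right) \left(\left(-5\right) 5\right) \left(\left(-3\right) 5\right) = \left(\sqrt{-3 - 6} + 2\right) \left(-8\right) \left(-25\right) \left(-15\right) = \left(\sqrt{-9} + 2\right) \left(-8\right) \left(-25\right) \left(-15\right) = \left(3 i + 2\right) \left(-8\right) \left(-25\right) \left(-15\right) = \left(2 + 3 i\right) \left(-8\right) \left(-25\right) \left(-15\right) = \left(-16 - 24 i\right) \left(-25\right) \left(-15\right) = \left(400 + 600 i\right) \left(-15\right) = -6000 - 9000 i$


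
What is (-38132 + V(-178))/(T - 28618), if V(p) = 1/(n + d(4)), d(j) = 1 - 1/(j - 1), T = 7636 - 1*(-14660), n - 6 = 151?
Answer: 18036433/2990306 ≈ 6.0316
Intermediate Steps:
n = 157 (n = 6 + 151 = 157)
T = 22296 (T = 7636 + 14660 = 22296)
d(j) = 1 - 1/(-1 + j)
V(p) = 3/473 (V(p) = 1/(157 + (-2 + 4)/(-1 + 4)) = 1/(157 + 2/3) = 1/(473/3) = 3/473)
(-38132 + V(-178))/(T - 28618) = (-38132 + 3/473)/(22296 - 28618) = -18036433/473/(-6322) = -18036433/473*(-1/6322) = 18036433/2990306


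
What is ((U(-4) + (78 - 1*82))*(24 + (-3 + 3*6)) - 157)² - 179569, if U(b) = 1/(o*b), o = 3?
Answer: -1272879/16 ≈ -79555.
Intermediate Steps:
U(b) = 1/(3*b)
((U(-4) + (78 - 1*82))*(24 + (-3 + 3*6)) - 157)² - 179569 = (((⅓)/(-4) + (78 - 1*82))*(24 + (-3 + 3*6)) - 157)² - 179569 = (((⅓)*(-¼) + (78 - 82))*(24 + (-3 + 18)) - 157)² - 179569 = ((-1/12 - 4)*(24 + 15) - 157)² - 179569 = (-49/12*39 - 157)² - 179569 = (-637/4 - 157)² - 179569 = (-1265/4)² - 179569 = 1600225/16 - 179569 = -1272879/16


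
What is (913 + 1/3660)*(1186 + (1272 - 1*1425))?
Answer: 3451853173/3660 ≈ 9.4313e+5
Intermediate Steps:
(913 + 1/3660)*(1186 + (1272 - 1*1425)) = (913 + 1/3660)*(1186 + (1272 - 1425)) = 3341581*(1186 - 153)/3660 = (3341581/3660)*1033 = 3451853173/3660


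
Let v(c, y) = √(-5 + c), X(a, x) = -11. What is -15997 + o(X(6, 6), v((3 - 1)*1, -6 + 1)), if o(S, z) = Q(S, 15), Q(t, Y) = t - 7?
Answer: -16015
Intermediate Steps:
Q(t, Y) = -7 + t
o(S, z) = -7 + S
-15997 + o(X(6, 6), v((3 - 1)*1, -6 + 1)) = -15997 + (-7 - 11) = -15997 - 18 = -16015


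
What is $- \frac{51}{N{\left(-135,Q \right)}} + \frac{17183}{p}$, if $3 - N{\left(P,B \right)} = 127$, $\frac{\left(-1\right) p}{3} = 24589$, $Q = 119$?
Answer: $\frac{1631425}{9147108} \approx 0.17835$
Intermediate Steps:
$p = -73767$ ($p = \left(-3\right) 24589 = -73767$)
$N{\left(P,B \right)} = -124$ ($N{\left(P,B \right)} = 3 - 127 = -124$)
$- \frac{51}{N{\left(-135,Q \right)}} + \frac{17183}{p} = - \frac{51}{-124} + \frac{17183}{-73767} = \left(-51\right) \left(- \frac{1}{124}\right) + 17183 \left(- \frac{1}{73767}\right) = \frac{51}{124} - \frac{17183}{73767} = \frac{1631425}{9147108}$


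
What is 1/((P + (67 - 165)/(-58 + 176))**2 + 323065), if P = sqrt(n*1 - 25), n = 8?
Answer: 3481*I/(5782*sqrt(17) + 1124532489*I) ≈ 3.0955e-6 + 6.5624e-11*I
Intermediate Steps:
P = I*sqrt(17) (P = sqrt(8*1 - 25) = sqrt(8 - 25) = sqrt(-17) = I*sqrt(17) ≈ 4.1231*I)
1/((P + (67 - 165)/(-58 + 176))**2 + 323065) = 1/((I*sqrt(17) + (67 - 165)/(-58 + 176))**2 + 323065) = 1/((I*sqrt(17) - 98/118)**2 + 323065) = 1/((I*sqrt(17) - 98*1/118)**2 + 323065) = 1/((I*sqrt(17) - 49/59)**2 + 323065) = 1/((-49/59 + I*sqrt(17))**2 + 323065) = 1/(323065 + (-49/59 + I*sqrt(17))**2)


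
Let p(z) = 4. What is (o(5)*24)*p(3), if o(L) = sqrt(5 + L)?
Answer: 96*sqrt(10) ≈ 303.58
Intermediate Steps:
(o(5)*24)*p(3) = (sqrt(5 + 5)*24)*4 = (sqrt(10)*24)*4 = (24*sqrt(10))*4 = 96*sqrt(10)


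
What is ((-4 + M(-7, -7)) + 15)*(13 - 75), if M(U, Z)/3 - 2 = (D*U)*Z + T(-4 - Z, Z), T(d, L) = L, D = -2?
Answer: 18476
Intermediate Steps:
M(U, Z) = 6 + 3*Z - 6*U*Z (M(U, Z) = 6 + 3*((-2*U)*Z + Z) = 6 + 3*(-2*U*Z + Z) = 6 + 3*(Z - 2*U*Z) = 6 + (3*Z - 6*U*Z) = 6 + 3*Z - 6*U*Z)
((-4 + M(-7, -7)) + 15)*(13 - 75) = ((-4 + (6 + 3*(-7) - 6*(-7)*(-7))) + 15)*(13 - 75) = ((-4 + (6 - 21 - 294)) + 15)*(-62) = ((-4 - 309) + 15)*(-62) = (-313 + 15)*(-62) = -298*(-62) = 18476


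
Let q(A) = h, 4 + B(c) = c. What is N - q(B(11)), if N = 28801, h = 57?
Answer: 28744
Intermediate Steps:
B(c) = -4 + c
q(A) = 57
N - q(B(11)) = 28801 - 1*57 = 28801 - 57 = 28744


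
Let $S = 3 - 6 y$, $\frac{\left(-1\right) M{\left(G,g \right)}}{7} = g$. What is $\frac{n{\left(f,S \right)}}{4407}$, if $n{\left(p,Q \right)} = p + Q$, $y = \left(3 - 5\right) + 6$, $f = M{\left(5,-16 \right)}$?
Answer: $\frac{7}{339} \approx 0.020649$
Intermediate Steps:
$M{\left(G,g \right)} = - 7 g$
$f = 112$ ($f = \left(-7\right) \left(-16\right) = 112$)
$y = 4$ ($y = -2 + 6 = 4$)
$S = -21$ ($S = 3 - 24 = -21$)
$n{\left(p,Q \right)} = Q + p$
$\frac{n{\left(f,S \right)}}{4407} = \frac{-21 + 112}{4407} = 91 \cdot \frac{1}{4407} = \frac{7}{339}$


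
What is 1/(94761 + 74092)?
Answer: 1/168853 ≈ 5.9223e-6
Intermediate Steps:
1/(94761 + 74092) = 1/168853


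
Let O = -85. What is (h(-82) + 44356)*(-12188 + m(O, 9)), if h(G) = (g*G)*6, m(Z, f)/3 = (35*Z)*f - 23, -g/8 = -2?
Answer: -3377761688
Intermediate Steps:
g = 16 (g = -8*(-2) = 16)
m(Z, f) = -69 + 105*Z*f (m(Z, f) = 3*((35*Z)*f - 23) = 3*(35*Z*f - 23) = 3*(-23 + 35*Z*f) = -69 + 105*Z*f)
h(G) = 96*G (h(G) = (16*G)*6 = 96*G)
(h(-82) + 44356)*(-12188 + m(O, 9)) = (96*(-82) + 44356)*(-12188 + (-69 + 105*(-85)*9)) = (-7872 + 44356)*(-12188 + (-69 - 80325)) = 36484*(-12188 - 80394) = 36484*(-92582) = -3377761688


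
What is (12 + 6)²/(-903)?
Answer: -108/301 ≈ -0.35880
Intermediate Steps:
(12 + 6)²/(-903) = 18²*(-1/903) = 324*(-1/903) = -108/301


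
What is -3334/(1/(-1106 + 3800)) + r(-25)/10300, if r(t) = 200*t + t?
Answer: -3700500153/412 ≈ -8.9818e+6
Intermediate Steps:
r(t) = 201*t
-3334/(1/(-1106 + 3800)) + r(-25)/10300 = -3334/(1/(-1106 + 3800)) + (201*(-25))/10300 = -3334/(1/2694) - 5025*1/10300 = -3334/1/2694 - 201/412 = -3334*2694 - 201/412 = -8981796 - 201/412 = -3700500153/412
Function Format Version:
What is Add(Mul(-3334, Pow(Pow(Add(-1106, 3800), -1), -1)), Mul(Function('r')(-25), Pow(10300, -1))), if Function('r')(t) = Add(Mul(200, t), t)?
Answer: Rational(-3700500153, 412) ≈ -8.9818e+6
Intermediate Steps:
Function('r')(t) = Mul(201, t)
Add(Mul(-3334, Pow(Pow(Add(-1106, 3800), -1), -1)), Mul(Function('r')(-25), Pow(10300, -1))) = Add(Mul(-3334, Pow(Pow(Add(-1106, 3800), -1), -1)), Mul(Mul(201, -25), Pow(10300, -1))) = Add(Mul(-3334, Pow(Pow(2694, -1), -1)), Mul(-5025, Rational(1, 10300))) = Add(Mul(-3334, Pow(Rational(1, 2694), -1)), Rational(-201, 412)) = Add(Mul(-3334, 2694), Rational(-201, 412)) = Add(-8981796, Rational(-201, 412)) = Rational(-3700500153, 412)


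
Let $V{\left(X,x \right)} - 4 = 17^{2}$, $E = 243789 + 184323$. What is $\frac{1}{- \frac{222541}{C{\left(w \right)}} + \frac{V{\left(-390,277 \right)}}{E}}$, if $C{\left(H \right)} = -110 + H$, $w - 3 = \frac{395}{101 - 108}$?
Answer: $\frac{5565456}{7578495947} \approx 0.00073437$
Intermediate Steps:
$w = - \frac{374}{7}$ ($w = 3 + \frac{395}{101 - 108} = 3 + \frac{395}{-7} = 3 + 395 \left(- \frac{1}{7}\right) = 3 - \frac{395}{7} = - \frac{374}{7} \approx -53.429$)
$E = 428112$
$V{\left(X,x \right)} = 293$ ($V{\left(X,x \right)} = 4 + 17^{2} = 4 + 289 = 293$)
$\frac{1}{- \frac{222541}{C{\left(w \right)}} + \frac{V{\left(-390,277 \right)}}{E}} = \frac{1}{- \frac{222541}{-110 - \frac{374}{7}} + \frac{293}{428112}} = \frac{1}{- \frac{222541}{- \frac{1144}{7}} + 293 \cdot \frac{1}{428112}} = \frac{1}{\left(-222541\right) \left(- \frac{7}{1144}\right) + \frac{293}{428112}} = \frac{1}{\frac{141617}{104} + \frac{293}{428112}} = \frac{1}{\frac{7578495947}{5565456}} = \frac{5565456}{7578495947}$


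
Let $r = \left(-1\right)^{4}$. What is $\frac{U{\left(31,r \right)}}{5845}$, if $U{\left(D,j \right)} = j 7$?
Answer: $\frac{1}{835} \approx 0.0011976$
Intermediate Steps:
$r = 1$
$U{\left(D,j \right)} = 7 j$
$\frac{U{\left(31,r \right)}}{5845} = \frac{7 \cdot 1}{5845} = 7 \cdot \frac{1}{5845} = \frac{1}{835}$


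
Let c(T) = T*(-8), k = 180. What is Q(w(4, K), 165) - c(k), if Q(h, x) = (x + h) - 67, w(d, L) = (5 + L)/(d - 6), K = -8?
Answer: 3079/2 ≈ 1539.5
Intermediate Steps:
c(T) = -8*T
w(d, L) = (5 + L)/(-6 + d)
Q(h, x) = -67 + h + x (Q(h, x) = (h + x) - 67 = -67 + h + x)
Q(w(4, K), 165) - c(k) = (-67 + (5 - 8)/(-6 + 4) + 165) - (-8)*180 = (-67 - 3/(-2) + 165) - 1*(-1440) = (-67 - 1/2*(-3) + 165) + 1440 = (-67 + 3/2 + 165) + 1440 = 199/2 + 1440 = 3079/2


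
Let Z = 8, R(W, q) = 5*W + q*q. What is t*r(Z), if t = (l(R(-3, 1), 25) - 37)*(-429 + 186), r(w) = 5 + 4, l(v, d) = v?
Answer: 111537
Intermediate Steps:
R(W, q) = q² + 5*W (R(W, q) = 5*W + q² = q² + 5*W)
r(w) = 9
t = 12393 (t = ((1² + 5*(-3)) - 37)*(-429 + 186) = ((1 - 15) - 37)*(-243) = (-14 - 37)*(-243) = -51*(-243) = 12393)
t*r(Z) = 12393*9 = 111537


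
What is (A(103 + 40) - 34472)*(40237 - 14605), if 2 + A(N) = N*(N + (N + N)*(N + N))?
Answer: 299453606496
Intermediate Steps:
A(N) = -2 + N*(N + 4*N**2) (A(N) = -2 + N*(N + (N + N)*(N + N)) = -2 + N*(N + (2*N)*(2*N)) = -2 + N*(N + 4*N**2))
(A(103 + 40) - 34472)*(40237 - 14605) = ((-2 + (103 + 40)**2 + 4*(103 + 40)**3) - 34472)*(40237 - 14605) = ((-2 + 143**2 + 4*143**3) - 34472)*25632 = ((-2 + 20449 + 4*2924207) - 34472)*25632 = ((-2 + 20449 + 11696828) - 34472)*25632 = (11717275 - 34472)*25632 = 11682803*25632 = 299453606496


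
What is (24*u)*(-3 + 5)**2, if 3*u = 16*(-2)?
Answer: -1024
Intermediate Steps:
u = -32/3 (u = (16*(-2))/3 = (1/3)*(-32) = -32/3 ≈ -10.667)
(24*u)*(-3 + 5)**2 = (24*(-32/3))*(-3 + 5)**2 = -256*2**2 = -256*4 = -1024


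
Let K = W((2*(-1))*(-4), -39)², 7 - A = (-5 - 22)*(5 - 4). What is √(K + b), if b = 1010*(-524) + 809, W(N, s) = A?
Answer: 5*I*√21091 ≈ 726.14*I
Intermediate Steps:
A = 34 (A = 7 - (-5 - 22)*(5 - 4) = 7 - (-27) = 7 - 1*(-27) = 7 + 27 = 34)
W(N, s) = 34
K = 1156 (K = 34² = 1156)
b = -528431 (b = -529240 + 809 = -528431)
√(K + b) = √(1156 - 528431) = √(-527275) = 5*I*√21091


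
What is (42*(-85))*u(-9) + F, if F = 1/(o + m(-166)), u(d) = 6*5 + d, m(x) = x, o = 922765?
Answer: -69167247029/922599 ≈ -74970.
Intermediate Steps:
u(d) = 30 + d
F = 1/922599 (F = 1/(922765 - 166) = 1/922599 ≈ 1.0839e-6)
(42*(-85))*u(-9) + F = (42*(-85))*(30 - 9) + 1/922599 = -3570*21 + 1/922599 = -74970 + 1/922599 = -69167247029/922599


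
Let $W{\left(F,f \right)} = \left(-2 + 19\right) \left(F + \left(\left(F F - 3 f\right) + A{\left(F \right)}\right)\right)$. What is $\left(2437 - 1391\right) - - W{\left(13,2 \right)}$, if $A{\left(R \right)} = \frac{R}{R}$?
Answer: $4055$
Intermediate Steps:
$A{\left(R \right)} = 1$
$W{\left(F,f \right)} = 17 - 51 f + 17 F + 17 F^{2}$ ($W{\left(F,f \right)} = \left(-2 + 19\right) \left(F + \left(\left(F F - 3 f\right) + 1\right)\right) = 17 \left(F + \left(\left(F^{2} - 3 f\right) + 1\right)\right) = 17 \left(F + \left(1 + F^{2} - 3 f\right)\right) = 17 \left(1 + F + F^{2} - 3 f\right) = 17 - 51 f + 17 F + 17 F^{2}$)
$\left(2437 - 1391\right) - - W{\left(13,2 \right)} = \left(2437 - 1391\right) - - (17 - 102 + 17 \cdot 13 + 17 \cdot 13^{2}) = \left(2437 - 1391\right) - - (17 - 102 + 221 + 17 \cdot 169) = 1046 - - (17 - 102 + 221 + 2873) = 1046 - \left(-1\right) 3009 = 1046 - -3009 = 1046 + 3009 = 4055$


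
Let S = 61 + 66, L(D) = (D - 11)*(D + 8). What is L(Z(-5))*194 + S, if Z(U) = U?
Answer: -9185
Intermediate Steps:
L(D) = (-11 + D)*(8 + D)
S = 127
L(Z(-5))*194 + S = (-88 + (-5)² - 3*(-5))*194 + 127 = (-88 + 25 + 15)*194 + 127 = -48*194 + 127 = -9312 + 127 = -9185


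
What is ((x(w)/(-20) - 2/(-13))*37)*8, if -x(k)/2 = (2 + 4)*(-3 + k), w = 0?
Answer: -31672/65 ≈ -487.26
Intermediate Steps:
x(k) = 36 - 12*k (x(k) = -2*(2 + 4)*(-3 + k) = -12*(-3 + k) = -2*(-18 + 6*k) = 36 - 12*k)
((x(w)/(-20) - 2/(-13))*37)*8 = (((36 - 12*0)/(-20) - 2/(-13))*37)*8 = (((36 + 0)*(-1/20) - 2*(-1/13))*37)*8 = ((36*(-1/20) + 2/13)*37)*8 = ((-9/5 + 2/13)*37)*8 = -107/65*37*8 = -3959/65*8 = -31672/65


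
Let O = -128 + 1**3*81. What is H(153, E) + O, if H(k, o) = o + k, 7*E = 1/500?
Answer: 371001/3500 ≈ 106.00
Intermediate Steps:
E = 1/3500 (E = (1/7)/500 = (1/7)*(1/500) = 1/3500 ≈ 0.00028571)
H(k, o) = k + o
O = -47 (O = -128 + 1*81 = -128 + 81 = -47)
H(153, E) + O = (153 + 1/3500) - 47 = 535501/3500 - 47 = 371001/3500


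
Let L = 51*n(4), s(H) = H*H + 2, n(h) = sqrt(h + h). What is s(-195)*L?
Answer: 3878754*sqrt(2) ≈ 5.4854e+6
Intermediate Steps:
n(h) = sqrt(2)*sqrt(h) (n(h) = sqrt(2*h) = sqrt(2)*sqrt(h))
s(H) = 2 + H**2 (s(H) = H**2 + 2 = 2 + H**2)
L = 102*sqrt(2) (L = 51*(sqrt(2)*sqrt(4)) = 51*(sqrt(2)*2) = 51*(2*sqrt(2)) = 102*sqrt(2) ≈ 144.25)
s(-195)*L = (2 + (-195)**2)*(102*sqrt(2)) = (2 + 38025)*(102*sqrt(2)) = 38027*(102*sqrt(2)) = 3878754*sqrt(2)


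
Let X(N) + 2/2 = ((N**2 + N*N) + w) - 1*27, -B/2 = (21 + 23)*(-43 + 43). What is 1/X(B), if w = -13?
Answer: -1/41 ≈ -0.024390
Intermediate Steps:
B = 0 (B = -2*(21 + 23)*(-43 + 43) = -88*0 = -2*0 = 0)
X(N) = -41 + 2*N**2 (X(N) = -1 + (((N**2 + N*N) - 13) - 1*27) = -1 + (((N**2 + N**2) - 13) - 27) = -1 + ((2*N**2 - 13) - 27) = -1 + ((-13 + 2*N**2) - 27) = -1 + (-40 + 2*N**2) = -41 + 2*N**2)
1/X(B) = 1/(-41 + 2*0**2) = 1/(-41 + 2*0) = 1/(-41 + 0) = 1/(-41) = -1/41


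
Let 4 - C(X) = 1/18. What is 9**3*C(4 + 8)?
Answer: 5751/2 ≈ 2875.5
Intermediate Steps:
C(X) = 71/18 (C(X) = 4 - 1/18 = 71/18)
9**3*C(4 + 8) = 9**3*(71/18) = 729*(71/18) = 5751/2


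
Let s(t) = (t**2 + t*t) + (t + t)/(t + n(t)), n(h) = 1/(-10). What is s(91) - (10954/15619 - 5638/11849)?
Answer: 2786494399650202/168228203679 ≈ 16564.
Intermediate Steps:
n(h) = -1/10
s(t) = 2*t**2 + 2*t/(-1/10 + t) (s(t) = (t**2 + t*t) + (t + t)/(t - 1/10) = (t**2 + t**2) + (2*t)/(-1/10 + t) = 2*t**2 + 2*t/(-1/10 + t))
s(91) - (10954/15619 - 5638/11849) = 2*91*(10 - 1*91 + 10*91**2)/(-1 + 10*91) - (10954/15619 - 5638/11849) = 2*91*(10 - 91 + 10*8281)/(-1 + 910) - (10954*(1/15619) - 5638*1/11849) = 2*91*(10 - 91 + 82810)/909 - (10954/15619 - 5638/11849) = 2*91*(1/909)*82729 - 1*41734024/185069531 = 15056678/909 - 41734024/185069531 = 2786494399650202/168228203679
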